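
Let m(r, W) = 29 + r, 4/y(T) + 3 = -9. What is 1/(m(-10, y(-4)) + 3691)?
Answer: 1/3710 ≈ 0.00026954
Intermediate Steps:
y(T) = -⅓ (y(T) = 4/(-3 - 9) = 4/(-12) = 4*(-1/12) = -⅓)
1/(m(-10, y(-4)) + 3691) = 1/((29 - 10) + 3691) = 1/(19 + 3691) = 1/3710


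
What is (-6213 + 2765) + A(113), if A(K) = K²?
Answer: 9321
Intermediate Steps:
(-6213 + 2765) + A(113) = (-6213 + 2765) + 113² = -3448 + 12769 = 9321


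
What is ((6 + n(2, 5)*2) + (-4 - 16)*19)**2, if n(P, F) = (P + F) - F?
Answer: 136900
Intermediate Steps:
n(P, F) = P (n(P, F) = (F + P) - F = P)
((6 + n(2, 5)*2) + (-4 - 16)*19)**2 = ((6 + 2*2) + (-4 - 16)*19)**2 = ((6 + 4) - 20*19)**2 = (10 - 380)**2 = (-370)**2 = 136900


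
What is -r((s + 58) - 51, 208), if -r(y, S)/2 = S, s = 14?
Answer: 416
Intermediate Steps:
r(y, S) = -2*S
-r((s + 58) - 51, 208) = -(-2)*208 = -1*(-416) = 416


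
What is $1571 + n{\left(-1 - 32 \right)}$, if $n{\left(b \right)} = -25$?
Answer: $1546$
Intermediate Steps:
$1571 + n{\left(-1 - 32 \right)} = 1571 - 25 = 1546$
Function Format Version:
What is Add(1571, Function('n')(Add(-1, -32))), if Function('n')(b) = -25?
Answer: 1546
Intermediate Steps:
Add(1571, Function('n')(Add(-1, -32))) = Add(1571, -25) = 1546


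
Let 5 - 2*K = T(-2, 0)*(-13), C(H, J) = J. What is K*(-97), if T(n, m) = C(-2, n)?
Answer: 2037/2 ≈ 1018.5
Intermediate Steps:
T(n, m) = n
K = -21/2 (K = 5/2 - (-1)*(-13) = 5/2 - 1/2*26 = 5/2 - 13 = -21/2 ≈ -10.500)
K*(-97) = -21/2*(-97) = 2037/2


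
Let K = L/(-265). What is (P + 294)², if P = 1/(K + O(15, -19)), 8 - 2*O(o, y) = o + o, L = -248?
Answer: 614394171889/7112889 ≈ 86378.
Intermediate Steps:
K = 248/265 (K = -248/(-265) = -248*(-1/265) = 248/265 ≈ 0.93585)
O(o, y) = 4 - o (O(o, y) = 4 - (o + o)/2 = 4 - o)
P = -265/2667 (P = 1/(248/265 + (4 - 1*15)) = 1/(248/265 + (4 - 15)) = 1/(248/265 - 11) = 1/(-2667/265) = -265/2667 ≈ -0.099363)
(P + 294)² = (-265/2667 + 294)² = (783833/2667)² = 614394171889/7112889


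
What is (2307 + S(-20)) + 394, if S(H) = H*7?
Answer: 2561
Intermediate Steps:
S(H) = 7*H
(2307 + S(-20)) + 394 = (2307 + 7*(-20)) + 394 = (2307 - 140) + 394 = 2167 + 394 = 2561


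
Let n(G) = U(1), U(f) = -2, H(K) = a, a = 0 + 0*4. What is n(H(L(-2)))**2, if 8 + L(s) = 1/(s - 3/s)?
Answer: 4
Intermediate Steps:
a = 0 (a = 0 + 0 = 0)
L(s) = -8 + 1/(s - 3/s)
H(K) = 0
n(G) = -2
n(H(L(-2)))**2 = (-2)**2 = 4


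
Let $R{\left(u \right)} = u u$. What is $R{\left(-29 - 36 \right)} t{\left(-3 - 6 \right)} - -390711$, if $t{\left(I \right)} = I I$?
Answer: $732936$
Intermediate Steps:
$t{\left(I \right)} = I^{2}$
$R{\left(u \right)} = u^{2}$
$R{\left(-29 - 36 \right)} t{\left(-3 - 6 \right)} - -390711 = \left(-29 - 36\right)^{2} \left(-3 - 6\right)^{2} - -390711 = \left(-29 - 36\right)^{2} \left(-3 - 6\right)^{2} + 390711 = \left(-65\right)^{2} \left(-9\right)^{2} + 390711 = 4225 \cdot 81 + 390711 = 342225 + 390711 = 732936$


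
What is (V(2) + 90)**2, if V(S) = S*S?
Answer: 8836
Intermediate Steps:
V(S) = S**2
(V(2) + 90)**2 = (2**2 + 90)**2 = (4 + 90)**2 = 94**2 = 8836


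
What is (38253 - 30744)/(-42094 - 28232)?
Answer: -2503/23442 ≈ -0.10677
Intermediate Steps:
(38253 - 30744)/(-42094 - 28232) = 7509/(-70326) = 7509*(-1/70326) = -2503/23442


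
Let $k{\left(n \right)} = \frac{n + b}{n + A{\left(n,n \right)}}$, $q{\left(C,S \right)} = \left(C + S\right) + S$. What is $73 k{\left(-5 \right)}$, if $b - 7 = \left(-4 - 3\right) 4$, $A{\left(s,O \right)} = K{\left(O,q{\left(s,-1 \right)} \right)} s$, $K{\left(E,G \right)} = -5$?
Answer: $- \frac{949}{10} \approx -94.9$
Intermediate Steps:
$q{\left(C,S \right)} = C + 2 S$
$A{\left(s,O \right)} = - 5 s$
$b = -21$ ($b = 7 + \left(-4 - 3\right) 4 = 7 - 28 = -21$)
$k{\left(n \right)} = - \frac{-21 + n}{4 n}$ ($k{\left(n \right)} = \frac{n - 21}{n - 5 n} = \frac{-21 + n}{\left(-4\right) n} = \left(-21 + n\right) \left(- \frac{1}{4 n}\right) = - \frac{-21 + n}{4 n}$)
$73 k{\left(-5 \right)} = 73 \frac{21 - -5}{4 \left(-5\right)} = 73 \cdot \frac{1}{4} \left(- \frac{1}{5}\right) \left(21 + 5\right) = 73 \cdot \frac{1}{4} \left(- \frac{1}{5}\right) 26 = 73 \left(- \frac{13}{10}\right) = - \frac{949}{10}$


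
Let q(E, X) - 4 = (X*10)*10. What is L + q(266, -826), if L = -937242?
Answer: -1019838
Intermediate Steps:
q(E, X) = 4 + 100*X (q(E, X) = 4 + (X*10)*10 = 4 + (10*X)*10 = 4 + 100*X)
L + q(266, -826) = -937242 + (4 + 100*(-826)) = -937242 + (4 - 82600) = -937242 - 82596 = -1019838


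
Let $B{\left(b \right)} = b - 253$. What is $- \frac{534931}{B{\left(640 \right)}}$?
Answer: $- \frac{534931}{387} \approx -1382.3$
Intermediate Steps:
$B{\left(b \right)} = -253 + b$ ($B{\left(b \right)} = b - 253 = -253 + b$)
$- \frac{534931}{B{\left(640 \right)}} = - \frac{534931}{-253 + 640} = - \frac{534931}{387}$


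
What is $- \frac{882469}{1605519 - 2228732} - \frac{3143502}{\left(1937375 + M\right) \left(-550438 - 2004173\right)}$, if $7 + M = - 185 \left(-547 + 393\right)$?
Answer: $\frac{246209080992346586}{173876512561535983} \approx 1.416$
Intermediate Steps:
$M = 28483$ ($M = -7 - 185 \left(-547 + 393\right) = -7 - -28490 = -7 + 28490 = 28483$)
$- \frac{882469}{1605519 - 2228732} - \frac{3143502}{\left(1937375 + M\right) \left(-550438 - 2004173\right)} = - \frac{882469}{1605519 - 2228732} - \frac{3143502}{\left(1937375 + 28483\right) \left(-550438 - 2004173\right)} = - \frac{882469}{1605519 - 2228732} - \frac{3143502}{1965858 \left(-2554611\right)} = - \frac{882469}{-623213} - \frac{3143502}{-5022002471238} = \left(-882469\right) \left(- \frac{1}{623213}\right) - - \frac{174639}{279000137291} = \frac{882469}{623213} + \frac{174639}{279000137291} = \frac{246209080992346586}{173876512561535983}$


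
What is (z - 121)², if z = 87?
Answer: 1156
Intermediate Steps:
(z - 121)² = (87 - 121)² = (-34)² = 1156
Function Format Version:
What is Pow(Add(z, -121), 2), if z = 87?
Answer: 1156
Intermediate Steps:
Pow(Add(z, -121), 2) = Pow(Add(87, -121), 2) = Pow(-34, 2) = 1156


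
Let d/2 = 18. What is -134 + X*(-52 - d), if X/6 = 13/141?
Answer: -8586/47 ≈ -182.68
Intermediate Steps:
d = 36 (d = 2*18 = 36)
X = 26/47 (X = 6*(13/141) = 26/47 ≈ 0.55319)
-134 + X*(-52 - d) = -134 + 26*(-52 - 1*36)/47 = -134 + 26*(-52 - 36)/47 = -134 + (26/47)*(-88) = -134 - 2288/47 = -8586/47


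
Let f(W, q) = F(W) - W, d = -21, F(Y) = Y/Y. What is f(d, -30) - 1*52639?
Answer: -52617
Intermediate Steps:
F(Y) = 1
f(W, q) = 1 - W
f(d, -30) - 1*52639 = (1 - 1*(-21)) - 1*52639 = (1 + 21) - 52639 = 22 - 52639 = -52617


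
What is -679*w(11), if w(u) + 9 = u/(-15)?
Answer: 99134/15 ≈ 6608.9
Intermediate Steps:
w(u) = -9 - u/15 (w(u) = -9 + u/(-15) = -9 + u*(-1/15) = -9 - u/15)
-679*w(11) = -679*(-9 - 1/15*11) = -679*(-9 - 11/15) = -679*(-146/15) = 99134/15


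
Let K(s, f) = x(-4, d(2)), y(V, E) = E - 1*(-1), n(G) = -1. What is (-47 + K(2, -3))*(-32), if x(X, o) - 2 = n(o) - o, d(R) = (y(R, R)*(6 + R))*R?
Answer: 3008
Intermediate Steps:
y(V, E) = 1 + E (y(V, E) = E + 1 = 1 + E)
d(R) = R*(1 + R)*(6 + R) (d(R) = ((1 + R)*(6 + R))*R = R*(1 + R)*(6 + R))
x(X, o) = 1 - o (x(X, o) = 2 + (-1 - o) = 1 - o)
K(s, f) = -47 (K(s, f) = 1 - 2*(1 + 2)*(6 + 2) = 1 - 2*3*8 = 1 - 1*48 = 1 - 48 = -47)
(-47 + K(2, -3))*(-32) = (-47 - 47)*(-32) = -94*(-32) = 3008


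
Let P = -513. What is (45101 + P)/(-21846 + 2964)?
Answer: -22294/9441 ≈ -2.3614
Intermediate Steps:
(45101 + P)/(-21846 + 2964) = (45101 - 513)/(-21846 + 2964) = 44588/(-18882) = 44588*(-1/18882) = -22294/9441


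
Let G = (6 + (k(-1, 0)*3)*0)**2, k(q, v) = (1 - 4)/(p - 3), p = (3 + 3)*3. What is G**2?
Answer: 1296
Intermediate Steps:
p = 18 (p = 6*3 = 18)
k(q, v) = -1/5 (k(q, v) = (1 - 4)/(18 - 3) = -3/15 = -3*1/15 = -1/5)
G = 36 (G = (6 - 1/5*3*0)**2 = (6 - 3/5*0)**2 = (6 + 0)**2 = 6**2 = 36)
G**2 = 36**2 = 1296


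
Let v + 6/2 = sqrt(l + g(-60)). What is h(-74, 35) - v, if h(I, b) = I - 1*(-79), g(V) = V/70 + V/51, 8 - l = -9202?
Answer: 8 - 2*sqrt(32598503)/119 ≈ -87.958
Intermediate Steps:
l = 9210 (l = 8 - 1*(-9202) = 8 + 9202 = 9210)
g(V) = 121*V/3570 (g(V) = V*(1/70) + V*(1/51) = V/70 + V/51 = 121*V/3570)
h(I, b) = 79 + I (h(I, b) = I + 79 = 79 + I)
v = -3 + 2*sqrt(32598503)/119 (v = -3 + sqrt(9210 + (121/3570)*(-60)) = -3 + sqrt(9210 - 242/119) = -3 + sqrt(1095748/119) = -3 + 2*sqrt(32598503)/119 ≈ 92.958)
h(-74, 35) - v = (79 - 74) - (-3 + 2*sqrt(32598503)/119) = 5 + (3 - 2*sqrt(32598503)/119) = 8 - 2*sqrt(32598503)/119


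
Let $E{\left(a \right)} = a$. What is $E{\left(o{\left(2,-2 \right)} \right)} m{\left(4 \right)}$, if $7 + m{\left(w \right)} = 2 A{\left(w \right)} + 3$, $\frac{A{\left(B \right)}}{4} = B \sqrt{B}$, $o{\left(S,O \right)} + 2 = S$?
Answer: $0$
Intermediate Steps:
$o{\left(S,O \right)} = -2 + S$
$A{\left(B \right)} = 4 B^{\frac{3}{2}}$ ($A{\left(B \right)} = 4 B \sqrt{B} = 4 B^{\frac{3}{2}}$)
$m{\left(w \right)} = -4 + 8 w^{\frac{3}{2}}$ ($m{\left(w \right)} = -7 + \left(2 \cdot 4 w^{\frac{3}{2}} + 3\right) = -7 + \left(8 w^{\frac{3}{2}} + 3\right) = -7 + \left(3 + 8 w^{\frac{3}{2}}\right) = -4 + 8 w^{\frac{3}{2}}$)
$E{\left(o{\left(2,-2 \right)} \right)} m{\left(4 \right)} = \left(-2 + 2\right) \left(-4 + 8 \cdot 4^{\frac{3}{2}}\right) = 0 \left(-4 + 8 \cdot 8\right) = 0 \left(-4 + 64\right) = 0 \cdot 60 = 0$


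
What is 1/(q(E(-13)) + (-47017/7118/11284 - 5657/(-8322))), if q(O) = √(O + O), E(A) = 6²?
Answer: -75861577661519311039560/7990587165071531142326903 + 670175896958388718095744*√2/7990587165071531142326903 ≈ 0.10912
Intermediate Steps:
E(A) = 36
q(O) = √2*√O (q(O) = √(2*O) = √2*√O)
1/(q(E(-13)) + (-47017/7118/11284 - 5657/(-8322))) = 1/(√2*√36 + (-47017/7118/11284 - 5657/(-8322))) = 1/(√2*6 + (-47017*1/7118*(1/11284) - 5657*(-1/8322))) = 1/(6*√2 + (-47017/7118*1/11284 + 5657/8322)) = 1/(6*√2 + (-47017/80319512 + 5657/8322)) = 1/(6*√2 + 226988101955/334209489432) = 1/(226988101955/334209489432 + 6*√2)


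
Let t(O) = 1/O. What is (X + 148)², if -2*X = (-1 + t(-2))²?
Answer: 1380625/64 ≈ 21572.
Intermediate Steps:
X = -9/8 (X = -(-1 + 1/(-2))²/2 = -(-1 - ½)²/2 = -(-3/2)²/2 = -½*9/4 = -9/8 ≈ -1.1250)
(X + 148)² = (-9/8 + 148)² = (1175/8)² = 1380625/64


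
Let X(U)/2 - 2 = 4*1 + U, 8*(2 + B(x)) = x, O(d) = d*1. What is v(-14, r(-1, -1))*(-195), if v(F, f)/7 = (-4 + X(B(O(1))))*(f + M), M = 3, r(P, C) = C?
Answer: -23205/2 ≈ -11603.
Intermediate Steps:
O(d) = d
B(x) = -2 + x/8
X(U) = 12 + 2*U (X(U) = 4 + 2*(4*1 + U) = 4 + 2*(4 + U) = 4 + (8 + 2*U) = 12 + 2*U)
v(F, f) = 357/4 + 119*f/4 (v(F, f) = 7*((-4 + (12 + 2*(-2 + (⅛)*1)))*(f + 3)) = 7*((-4 + (12 + 2*(-2 + ⅛)))*(3 + f)) = 7*((-4 + (12 + 2*(-15/8)))*(3 + f)) = 7*((-4 + (12 - 15/4))*(3 + f)) = 7*((-4 + 33/4)*(3 + f)) = 7*(17*(3 + f)/4) = 7*(51/4 + 17*f/4) = 357/4 + 119*f/4)
v(-14, r(-1, -1))*(-195) = (357/4 + (119/4)*(-1))*(-195) = (357/4 - 119/4)*(-195) = (119/2)*(-195) = -23205/2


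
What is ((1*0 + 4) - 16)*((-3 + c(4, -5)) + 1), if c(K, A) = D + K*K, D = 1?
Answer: -180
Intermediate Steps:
c(K, A) = 1 + K² (c(K, A) = 1 + K*K = 1 + K²)
((1*0 + 4) - 16)*((-3 + c(4, -5)) + 1) = ((1*0 + 4) - 16)*((-3 + (1 + 4²)) + 1) = ((0 + 4) - 16)*((-3 + (1 + 16)) + 1) = (4 - 16)*((-3 + 17) + 1) = -12*(14 + 1) = -12*15 = -180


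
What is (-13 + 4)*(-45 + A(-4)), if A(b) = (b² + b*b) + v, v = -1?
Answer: 126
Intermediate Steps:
A(b) = -1 + 2*b² (A(b) = (b² + b*b) - 1 = (b² + b²) - 1 = 2*b² - 1 = -1 + 2*b²)
(-13 + 4)*(-45 + A(-4)) = (-13 + 4)*(-45 + (-1 + 2*(-4)²)) = -9*(-45 + (-1 + 2*16)) = -9*(-45 + (-1 + 32)) = -9*(-45 + 31) = -9*(-14) = 126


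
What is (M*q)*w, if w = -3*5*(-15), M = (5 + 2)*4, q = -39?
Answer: -245700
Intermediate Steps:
M = 28 (M = 7*4 = 28)
w = 225 (w = -15*(-15) = 225)
(M*q)*w = (28*(-39))*225 = -1092*225 = -245700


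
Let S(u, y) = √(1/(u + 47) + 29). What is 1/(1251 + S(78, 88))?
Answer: 156375/195621499 - 35*√370/195621499 ≈ 0.00079593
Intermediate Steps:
S(u, y) = √(29 + 1/(47 + u)) (S(u, y) = √(1/(47 + u) + 29) = √(29 + 1/(47 + u)))
1/(1251 + S(78, 88)) = 1/(1251 + √((1364 + 29*78)/(47 + 78))) = 1/(1251 + √((1364 + 2262)/125)) = 1/(1251 + √((1/125)*3626)) = 1/(1251 + √(3626/125)) = 1/(1251 + 7*√370/25)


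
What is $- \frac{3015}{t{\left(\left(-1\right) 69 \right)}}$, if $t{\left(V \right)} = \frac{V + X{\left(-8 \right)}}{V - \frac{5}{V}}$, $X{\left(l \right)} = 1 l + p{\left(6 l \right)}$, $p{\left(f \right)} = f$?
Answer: $- \frac{955956}{575} \approx -1662.5$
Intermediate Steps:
$X{\left(l \right)} = 7 l$ ($X{\left(l \right)} = 1 l + 6 l = l + 6 l = 7 l$)
$t{\left(V \right)} = \frac{-56 + V}{V - \frac{5}{V}}$ ($t{\left(V \right)} = \frac{V + 7 \left(-8\right)}{V - \frac{5}{V}} = \frac{V - 56}{V - \frac{5}{V}} = \frac{-56 + V}{V - \frac{5}{V}}$)
$- \frac{3015}{t{\left(\left(-1\right) 69 \right)}} = - \frac{3015}{\left(-1\right) 69 \frac{1}{-5 + \left(\left(-1\right) 69\right)^{2}} \left(-56 - 69\right)} = - \frac{3015}{\left(-69\right) \frac{1}{-5 + \left(-69\right)^{2}} \left(-56 - 69\right)} = - \frac{3015}{\left(-69\right) \frac{1}{-5 + 4761} \left(-125\right)} = - \frac{3015}{\left(-69\right) \frac{1}{4756} \left(-125\right)} = - \frac{3015}{\frac{8625}{4756}} = \left(-3015\right) \frac{4756}{8625} = - \frac{955956}{575}$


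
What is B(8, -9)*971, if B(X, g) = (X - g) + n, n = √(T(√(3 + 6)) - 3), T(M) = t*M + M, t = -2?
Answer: 16507 + 971*I*√6 ≈ 16507.0 + 2378.5*I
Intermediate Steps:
T(M) = -M (T(M) = -2*M + M = -M)
n = I*√6 (n = √(-√(3 + 6) - 3) = √(-√9 - 3) = √(-1*3 - 3) = √(-3 - 3) = √(-6) = I*√6 ≈ 2.4495*I)
B(X, g) = X - g + I*√6 (B(X, g) = (X - g) + I*√6 = X - g + I*√6)
B(8, -9)*971 = (8 - 1*(-9) + I*√6)*971 = (8 + 9 + I*√6)*971 = (17 + I*√6)*971 = 16507 + 971*I*√6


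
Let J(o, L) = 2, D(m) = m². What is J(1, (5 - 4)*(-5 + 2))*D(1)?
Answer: 2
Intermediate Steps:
J(1, (5 - 4)*(-5 + 2))*D(1) = 2*1² = 2*1 = 2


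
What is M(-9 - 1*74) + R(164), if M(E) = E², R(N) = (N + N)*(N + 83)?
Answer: 87905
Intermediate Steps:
R(N) = 2*N*(83 + N) (R(N) = (2*N)*(83 + N) = 2*N*(83 + N))
M(-9 - 1*74) + R(164) = (-9 - 1*74)² + 2*164*(83 + 164) = (-9 - 74)² + 2*164*247 = (-83)² + 81016 = 6889 + 81016 = 87905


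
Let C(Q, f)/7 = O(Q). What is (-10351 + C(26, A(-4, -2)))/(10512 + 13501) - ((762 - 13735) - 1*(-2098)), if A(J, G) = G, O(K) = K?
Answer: 261131206/24013 ≈ 10875.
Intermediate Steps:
C(Q, f) = 7*Q
(-10351 + C(26, A(-4, -2)))/(10512 + 13501) - ((762 - 13735) - 1*(-2098)) = (-10351 + 7*26)/(10512 + 13501) - ((762 - 13735) - 1*(-2098)) = (-10351 + 182)/24013 - (-12973 + 2098) = -10169*1/24013 - 1*(-10875) = -10169/24013 + 10875 = 261131206/24013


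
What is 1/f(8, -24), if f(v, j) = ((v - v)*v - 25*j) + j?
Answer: 1/576 ≈ 0.0017361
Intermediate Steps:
f(v, j) = -24*j (f(v, j) = (0*v - 25*j) + j = (0 - 25*j) + j = -25*j + j = -24*j)
1/f(8, -24) = 1/(-24*(-24)) = 1/576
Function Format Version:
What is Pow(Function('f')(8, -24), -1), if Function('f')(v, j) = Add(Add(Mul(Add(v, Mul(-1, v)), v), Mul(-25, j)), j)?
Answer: Rational(1, 576) ≈ 0.0017361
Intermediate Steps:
Function('f')(v, j) = Mul(-24, j) (Function('f')(v, j) = Add(Add(Mul(0, v), Mul(-25, j)), j) = Add(Add(0, Mul(-25, j)), j) = Add(Mul(-25, j), j) = Mul(-24, j))
Pow(Function('f')(8, -24), -1) = Pow(Mul(-24, -24), -1) = Pow(576, -1) = Rational(1, 576)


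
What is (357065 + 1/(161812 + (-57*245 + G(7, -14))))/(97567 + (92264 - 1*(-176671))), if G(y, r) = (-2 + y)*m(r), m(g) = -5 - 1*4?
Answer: 52774921131/54169728604 ≈ 0.97425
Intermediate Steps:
m(g) = -9 (m(g) = -5 - 4 = -9)
G(y, r) = 18 - 9*y (G(y, r) = (-2 + y)*(-9) = 18 - 9*y)
(357065 + 1/(161812 + (-57*245 + G(7, -14))))/(97567 + (92264 - 1*(-176671))) = (357065 + 1/(161812 + (-57*245 + (18 - 9*7))))/(97567 + (92264 - 1*(-176671))) = (357065 + 1/(161812 + (-13965 + (18 - 63))))/(97567 + (92264 + 176671)) = (357065 + 1/(161812 + (-13965 - 45)))/(97567 + 268935) = (357065 + 1/(161812 - 14010))/366502 = (357065 + 1/147802)*(1/366502) = (52774921131/147802)*(1/366502) = 52774921131/54169728604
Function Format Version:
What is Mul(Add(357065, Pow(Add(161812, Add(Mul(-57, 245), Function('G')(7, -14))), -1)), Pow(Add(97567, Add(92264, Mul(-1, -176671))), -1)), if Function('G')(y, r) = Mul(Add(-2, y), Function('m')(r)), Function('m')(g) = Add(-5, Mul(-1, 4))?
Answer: Rational(52774921131, 54169728604) ≈ 0.97425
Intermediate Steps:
Function('m')(g) = -9 (Function('m')(g) = Add(-5, -4) = -9)
Function('G')(y, r) = Add(18, Mul(-9, y)) (Function('G')(y, r) = Mul(Add(-2, y), -9) = Add(18, Mul(-9, y)))
Mul(Add(357065, Pow(Add(161812, Add(Mul(-57, 245), Function('G')(7, -14))), -1)), Pow(Add(97567, Add(92264, Mul(-1, -176671))), -1)) = Mul(Add(357065, Pow(Add(161812, Add(Mul(-57, 245), Add(18, Mul(-9, 7)))), -1)), Pow(Add(97567, Add(92264, Mul(-1, -176671))), -1)) = Mul(Add(357065, Pow(Add(161812, Add(-13965, Add(18, -63))), -1)), Pow(Add(97567, Add(92264, 176671)), -1)) = Mul(Add(357065, Pow(Add(161812, Add(-13965, -45)), -1)), Pow(Add(97567, 268935), -1)) = Mul(Add(357065, Pow(Add(161812, -14010), -1)), Pow(366502, -1)) = Mul(Add(357065, Pow(147802, -1)), Rational(1, 366502)) = Mul(Add(357065, Rational(1, 147802)), Rational(1, 366502)) = Mul(Rational(52774921131, 147802), Rational(1, 366502)) = Rational(52774921131, 54169728604)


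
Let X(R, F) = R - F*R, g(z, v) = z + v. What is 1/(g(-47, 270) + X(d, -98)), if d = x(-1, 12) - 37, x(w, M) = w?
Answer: -1/3539 ≈ -0.00028257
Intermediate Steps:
g(z, v) = v + z
d = -38 (d = -1 - 37 = -38)
X(R, F) = R - F*R
1/(g(-47, 270) + X(d, -98)) = 1/((270 - 47) - 38*(1 - 1*(-98))) = 1/(223 - 38*(1 + 98)) = 1/(223 - 38*99) = 1/(223 - 3762) = 1/(-3539) = -1/3539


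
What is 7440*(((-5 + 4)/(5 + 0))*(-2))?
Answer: 2976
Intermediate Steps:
7440*(((-5 + 4)/(5 + 0))*(-2)) = 7440*(-1/5*(-2)) = 7440*(-1*⅕*(-2)) = 7440*(-⅕*(-2)) = 7440*(⅖) = 2976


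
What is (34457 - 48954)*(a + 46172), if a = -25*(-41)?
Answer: -684214909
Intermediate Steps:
a = 1025
(34457 - 48954)*(a + 46172) = (34457 - 48954)*(1025 + 46172) = -14497*47197 = -684214909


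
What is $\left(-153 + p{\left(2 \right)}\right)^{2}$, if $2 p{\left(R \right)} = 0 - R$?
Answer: $23716$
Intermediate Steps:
$p{\left(R \right)} = - \frac{R}{2}$ ($p{\left(R \right)} = \frac{0 - R}{2} = \frac{\left(-1\right) R}{2} = - \frac{R}{2}$)
$\left(-153 + p{\left(2 \right)}\right)^{2} = \left(-153 - 1\right)^{2} = \left(-154\right)^{2} = 23716$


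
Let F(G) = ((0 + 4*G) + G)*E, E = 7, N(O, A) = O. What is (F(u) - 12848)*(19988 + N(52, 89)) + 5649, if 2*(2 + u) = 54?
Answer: -239933271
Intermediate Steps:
u = 25 (u = -2 + (½)*54 = -2 + 27 = 25)
F(G) = 35*G (F(G) = ((0 + 4*G) + G)*7 = (4*G + G)*7 = (5*G)*7 = 35*G)
(F(u) - 12848)*(19988 + N(52, 89)) + 5649 = (35*25 - 12848)*(19988 + 52) + 5649 = (875 - 12848)*20040 + 5649 = -11973*20040 + 5649 = -239938920 + 5649 = -239933271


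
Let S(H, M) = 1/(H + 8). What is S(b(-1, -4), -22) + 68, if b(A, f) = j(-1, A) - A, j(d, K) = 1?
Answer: 681/10 ≈ 68.100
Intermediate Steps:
b(A, f) = 1 - A
S(H, M) = 1/(8 + H)
S(b(-1, -4), -22) + 68 = 1/(8 + (1 - 1*(-1))) + 68 = 1/(8 + (1 + 1)) + 68 = 1/(8 + 2) + 68 = 1/10 + 68 = ⅒ + 68 = 681/10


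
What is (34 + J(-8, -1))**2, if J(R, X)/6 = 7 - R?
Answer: 15376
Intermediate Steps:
J(R, X) = 42 - 6*R (J(R, X) = 6*(7 - R) = 42 - 6*R)
(34 + J(-8, -1))**2 = (34 + (42 - 6*(-8)))**2 = (34 + (42 + 48))**2 = (34 + 90)**2 = 124**2 = 15376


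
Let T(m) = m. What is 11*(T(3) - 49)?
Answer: -506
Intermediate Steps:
11*(T(3) - 49) = 11*(3 - 49) = 11*(-46) = -506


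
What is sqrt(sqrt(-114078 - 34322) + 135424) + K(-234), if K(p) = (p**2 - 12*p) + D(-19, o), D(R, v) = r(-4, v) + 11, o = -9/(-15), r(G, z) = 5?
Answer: 57580 + 2*sqrt(33856 + 5*I*sqrt(371)) ≈ 57948.0 + 0.52341*I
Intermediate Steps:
o = 3/5 (o = -9*(-1/15) = 3/5 ≈ 0.60000)
D(R, v) = 16 (D(R, v) = 5 + 11 = 16)
K(p) = 16 + p**2 - 12*p (K(p) = (p**2 - 12*p) + 16 = 16 + p**2 - 12*p)
sqrt(sqrt(-114078 - 34322) + 135424) + K(-234) = sqrt(sqrt(-114078 - 34322) + 135424) + (16 + (-234)**2 - 12*(-234)) = sqrt(sqrt(-148400) + 135424) + (16 + 54756 + 2808) = sqrt(20*I*sqrt(371) + 135424) + 57580 = sqrt(135424 + 20*I*sqrt(371)) + 57580 = 57580 + sqrt(135424 + 20*I*sqrt(371))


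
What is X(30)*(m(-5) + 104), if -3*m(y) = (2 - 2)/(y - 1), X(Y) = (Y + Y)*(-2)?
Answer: -12480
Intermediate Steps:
X(Y) = -4*Y (X(Y) = (2*Y)*(-2) = -4*Y)
m(y) = 0 (m(y) = -(2 - 2)/(3*(y - 1)) = -0/(-1 + y) = -1/3*0 = 0)
X(30)*(m(-5) + 104) = (-4*30)*(0 + 104) = -120*104 = -12480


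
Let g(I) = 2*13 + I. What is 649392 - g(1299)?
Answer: 648067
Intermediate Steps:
g(I) = 26 + I
649392 - g(1299) = 649392 - (26 + 1299) = 649392 - 1*1325 = 649392 - 1325 = 648067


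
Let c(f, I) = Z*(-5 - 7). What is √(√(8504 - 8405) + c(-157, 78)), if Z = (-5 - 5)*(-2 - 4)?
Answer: √(-720 + 3*√11) ≈ 26.647*I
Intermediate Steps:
Z = 60 (Z = -10*(-6) = 60)
c(f, I) = -720 (c(f, I) = 60*(-5 - 7) = 60*(-12) = -720)
√(√(8504 - 8405) + c(-157, 78)) = √(√(8504 - 8405) - 720) = √(√99 - 720) = √(3*√11 - 720) = √(-720 + 3*√11)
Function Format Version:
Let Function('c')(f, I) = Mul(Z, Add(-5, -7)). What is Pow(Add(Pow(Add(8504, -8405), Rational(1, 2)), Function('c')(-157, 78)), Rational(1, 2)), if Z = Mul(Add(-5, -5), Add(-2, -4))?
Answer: Pow(Add(-720, Mul(3, Pow(11, Rational(1, 2)))), Rational(1, 2)) ≈ Mul(26.647, I)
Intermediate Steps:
Z = 60 (Z = Mul(-10, -6) = 60)
Function('c')(f, I) = -720 (Function('c')(f, I) = Mul(60, Add(-5, -7)) = Mul(60, -12) = -720)
Pow(Add(Pow(Add(8504, -8405), Rational(1, 2)), Function('c')(-157, 78)), Rational(1, 2)) = Pow(Add(Pow(Add(8504, -8405), Rational(1, 2)), -720), Rational(1, 2)) = Pow(Add(Pow(99, Rational(1, 2)), -720), Rational(1, 2)) = Pow(Add(Mul(3, Pow(11, Rational(1, 2))), -720), Rational(1, 2)) = Pow(Add(-720, Mul(3, Pow(11, Rational(1, 2)))), Rational(1, 2))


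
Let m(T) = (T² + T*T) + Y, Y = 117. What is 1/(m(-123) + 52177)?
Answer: 1/82552 ≈ 1.2114e-5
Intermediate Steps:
m(T) = 117 + 2*T² (m(T) = (T² + T*T) + 117 = (T² + T²) + 117 = 2*T² + 117 = 117 + 2*T²)
1/(m(-123) + 52177) = 1/((117 + 2*(-123)²) + 52177) = 1/((117 + 2*15129) + 52177) = 1/((117 + 30258) + 52177) = 1/(30375 + 52177) = 1/82552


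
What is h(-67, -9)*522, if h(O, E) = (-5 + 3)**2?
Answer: 2088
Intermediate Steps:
h(O, E) = 4 (h(O, E) = (-2)**2 = 4)
h(-67, -9)*522 = 4*522 = 2088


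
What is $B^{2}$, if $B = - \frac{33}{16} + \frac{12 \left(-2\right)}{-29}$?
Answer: $\frac{328329}{215296} \approx 1.525$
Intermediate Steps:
$B = - \frac{573}{464}$ ($B = \left(-33\right) \frac{1}{16} - - \frac{24}{29} = - \frac{33}{16} + \frac{24}{29} = - \frac{573}{464} \approx -1.2349$)
$B^{2} = \left(- \frac{573}{464}\right)^{2} = \frac{328329}{215296}$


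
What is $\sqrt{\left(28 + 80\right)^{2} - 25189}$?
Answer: $5 i \sqrt{541} \approx 116.3 i$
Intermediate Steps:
$\sqrt{\left(28 + 80\right)^{2} - 25189} = \sqrt{108^{2} - 25189} = \sqrt{11664 - 25189} = \sqrt{-13525} = 5 i \sqrt{541}$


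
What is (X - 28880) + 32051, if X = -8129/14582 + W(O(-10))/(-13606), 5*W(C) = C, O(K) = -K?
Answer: 314512151997/99201346 ≈ 3170.4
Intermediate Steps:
W(C) = C/5
X = -55316169/99201346 (X = -8129/14582 + ((-1*(-10))/5)/(-13606) = -8129*1/14582 + ((1/5)*10)*(-1/13606) = -8129/14582 + 2*(-1/13606) = -8129/14582 - 1/6803 = -55316169/99201346 ≈ -0.55762)
(X - 28880) + 32051 = (-55316169/99201346 - 28880) + 32051 = -2864990188649/99201346 + 32051 = 314512151997/99201346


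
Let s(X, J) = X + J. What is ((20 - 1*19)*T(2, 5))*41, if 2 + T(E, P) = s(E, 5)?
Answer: 205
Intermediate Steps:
s(X, J) = J + X
T(E, P) = 3 + E (T(E, P) = -2 + (5 + E) = 3 + E)
((20 - 1*19)*T(2, 5))*41 = ((20 - 1*19)*(3 + 2))*41 = ((20 - 19)*5)*41 = (1*5)*41 = 5*41 = 205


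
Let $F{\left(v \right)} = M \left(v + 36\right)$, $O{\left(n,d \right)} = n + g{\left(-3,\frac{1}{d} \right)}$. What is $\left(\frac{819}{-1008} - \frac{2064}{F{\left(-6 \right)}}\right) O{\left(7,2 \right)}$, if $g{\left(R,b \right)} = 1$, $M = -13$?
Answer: $\frac{4659}{130} \approx 35.838$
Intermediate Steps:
$O{\left(n,d \right)} = 1 + n$ ($O{\left(n,d \right)} = n + 1 = 1 + n$)
$F{\left(v \right)} = -468 - 13 v$ ($F{\left(v \right)} = - 13 \left(v + 36\right) = - 13 \left(36 + v\right) = -468 - 13 v$)
$\left(\frac{819}{-1008} - \frac{2064}{F{\left(-6 \right)}}\right) O{\left(7,2 \right)} = \left(\frac{819}{-1008} - \frac{2064}{-468 - -78}\right) \left(1 + 7\right) = \left(819 \left(- \frac{1}{1008}\right) - \frac{2064}{-468 + 78}\right) 8 = \left(- \frac{13}{16} - \frac{2064}{-390}\right) 8 = \left(- \frac{13}{16} - - \frac{344}{65}\right) 8 = \left(- \frac{13}{16} + \frac{344}{65}\right) 8 = \frac{4659}{1040} \cdot 8 = \frac{4659}{130}$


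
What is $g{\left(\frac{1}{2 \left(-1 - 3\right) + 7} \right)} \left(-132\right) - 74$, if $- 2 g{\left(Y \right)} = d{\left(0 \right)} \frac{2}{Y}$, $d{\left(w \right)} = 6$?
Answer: $-866$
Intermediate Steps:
$g{\left(Y \right)} = - \frac{6}{Y}$ ($g{\left(Y \right)} = - \frac{6 \frac{2}{Y}}{2} = - \frac{12 \frac{1}{Y}}{2} = - \frac{6}{Y}$)
$g{\left(\frac{1}{2 \left(-1 - 3\right) + 7} \right)} \left(-132\right) - 74 = - \frac{6}{\frac{1}{2 \left(-1 - 3\right) + 7}} \left(-132\right) - 74 = - \frac{6}{\frac{1}{2 \left(-4\right) + 7}} \left(-132\right) - 74 = - \frac{6}{\frac{1}{-8 + 7}} \left(-132\right) - 74 = - \frac{6}{\frac{1}{-1}} \left(-132\right) - 74 = - \frac{6}{-1} \left(-132\right) - 74 = \left(-6\right) \left(-1\right) \left(-132\right) - 74 = 6 \left(-132\right) - 74 = -792 - 74 = -866$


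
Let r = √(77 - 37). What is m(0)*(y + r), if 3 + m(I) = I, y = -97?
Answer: 291 - 6*√10 ≈ 272.03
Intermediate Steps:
r = 2*√10 (r = √40 = 2*√10 ≈ 6.3246)
m(I) = -3 + I
m(0)*(y + r) = (-3 + 0)*(-97 + 2*√10) = -3*(-97 + 2*√10) = 291 - 6*√10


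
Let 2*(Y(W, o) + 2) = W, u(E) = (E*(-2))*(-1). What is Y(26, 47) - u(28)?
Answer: -45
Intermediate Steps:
u(E) = 2*E (u(E) = -2*E*(-1) = 2*E)
Y(W, o) = -2 + W/2
Y(26, 47) - u(28) = (-2 + (½)*26) - 2*28 = (-2 + 13) - 1*56 = 11 - 56 = -45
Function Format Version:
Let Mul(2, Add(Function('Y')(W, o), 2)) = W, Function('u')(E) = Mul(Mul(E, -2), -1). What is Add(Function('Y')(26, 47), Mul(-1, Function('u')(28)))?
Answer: -45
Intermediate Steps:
Function('u')(E) = Mul(2, E) (Function('u')(E) = Mul(Mul(-2, E), -1) = Mul(2, E))
Function('Y')(W, o) = Add(-2, Mul(Rational(1, 2), W))
Add(Function('Y')(26, 47), Mul(-1, Function('u')(28))) = Add(Add(-2, Mul(Rational(1, 2), 26)), Mul(-1, Mul(2, 28))) = Add(Add(-2, 13), Mul(-1, 56)) = Add(11, -56) = -45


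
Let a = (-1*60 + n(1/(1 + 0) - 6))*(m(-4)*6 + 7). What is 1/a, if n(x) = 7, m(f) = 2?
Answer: -1/1007 ≈ -0.00099305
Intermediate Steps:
a = -1007 (a = (-1*60 + 7)*(2*6 + 7) = (-60 + 7)*(12 + 7) = -53*19 = -1007)
1/a = 1/(-1007) = -1/1007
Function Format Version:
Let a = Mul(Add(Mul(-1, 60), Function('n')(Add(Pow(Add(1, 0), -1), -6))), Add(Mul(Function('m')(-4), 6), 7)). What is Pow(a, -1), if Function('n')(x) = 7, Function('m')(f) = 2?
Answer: Rational(-1, 1007) ≈ -0.00099305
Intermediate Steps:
a = -1007 (a = Mul(Add(Mul(-1, 60), 7), Add(Mul(2, 6), 7)) = Mul(Add(-60, 7), Add(12, 7)) = Mul(-53, 19) = -1007)
Pow(a, -1) = Pow(-1007, -1) = Rational(-1, 1007)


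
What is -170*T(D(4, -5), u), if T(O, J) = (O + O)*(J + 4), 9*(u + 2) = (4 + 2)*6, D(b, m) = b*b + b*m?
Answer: 8160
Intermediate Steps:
D(b, m) = b² + b*m
u = 2 (u = -2 + ((4 + 2)*6)/9 = -2 + (6*6)/9 = -2 + (⅑)*36 = -2 + 4 = 2)
T(O, J) = 2*O*(4 + J) (T(O, J) = (2*O)*(4 + J) = 2*O*(4 + J))
-170*T(D(4, -5), u) = -340*4*(4 - 5)*(4 + 2) = -340*4*(-1)*6 = -340*(-4)*6 = -170*(-48) = 8160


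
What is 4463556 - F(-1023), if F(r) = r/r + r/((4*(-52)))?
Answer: 928418417/208 ≈ 4.4636e+6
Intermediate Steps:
F(r) = 1 - r/208 (F(r) = 1 + r/(-208) = 1 + r*(-1/208) = 1 - r/208)
4463556 - F(-1023) = 4463556 - (1 - 1/208*(-1023)) = 4463556 - (1 + 1023/208) = 4463556 - 1*1231/208 = 4463556 - 1231/208 = 928418417/208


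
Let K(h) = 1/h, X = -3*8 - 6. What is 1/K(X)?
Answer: -30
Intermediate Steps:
X = -30 (X = -24 - 6 = -30)
1/K(X) = 1/(1/(-30)) = 1/(-1/30) = -30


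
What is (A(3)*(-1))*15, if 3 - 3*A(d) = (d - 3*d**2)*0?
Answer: -15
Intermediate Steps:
A(d) = 1 (A(d) = 1 - (d - 3*d**2)*0/3 = 1 - 1/3*0 = 1 + 0 = 1)
(A(3)*(-1))*15 = (1*(-1))*15 = -1*15 = -15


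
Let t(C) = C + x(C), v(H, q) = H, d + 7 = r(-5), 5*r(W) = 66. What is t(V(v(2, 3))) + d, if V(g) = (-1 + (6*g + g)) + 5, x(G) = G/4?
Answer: 287/10 ≈ 28.700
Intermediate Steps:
r(W) = 66/5 (r(W) = (⅕)*66 = 66/5)
d = 31/5 (d = -7 + 66/5 = 31/5 ≈ 6.2000)
x(G) = G/4 (x(G) = G*(¼) = G/4)
V(g) = 4 + 7*g (V(g) = (-1 + 7*g) + 5 = 4 + 7*g)
t(C) = 5*C/4 (t(C) = C + C/4 = 5*C/4)
t(V(v(2, 3))) + d = 5*(4 + 7*2)/4 + 31/5 = 5*(4 + 14)/4 + 31/5 = (5/4)*18 + 31/5 = 45/2 + 31/5 = 287/10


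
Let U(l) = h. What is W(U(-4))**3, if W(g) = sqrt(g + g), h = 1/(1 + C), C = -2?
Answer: -2*I*sqrt(2) ≈ -2.8284*I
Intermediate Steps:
h = -1 (h = 1/(1 - 2) = 1/(-1) = -1)
U(l) = -1
W(g) = sqrt(2)*sqrt(g) (W(g) = sqrt(2*g) = sqrt(2)*sqrt(g))
W(U(-4))**3 = (sqrt(2)*sqrt(-1))**3 = (sqrt(2)*I)**3 = (I*sqrt(2))**3 = -2*I*sqrt(2)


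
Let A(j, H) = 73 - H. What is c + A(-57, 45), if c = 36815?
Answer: 36843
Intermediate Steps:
c + A(-57, 45) = 36815 + (73 - 1*45) = 36815 + (73 - 45) = 36815 + 28 = 36843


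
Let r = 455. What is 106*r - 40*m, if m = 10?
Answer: 47830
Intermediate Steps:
106*r - 40*m = 106*455 - 40*10 = 48230 - 400 = 47830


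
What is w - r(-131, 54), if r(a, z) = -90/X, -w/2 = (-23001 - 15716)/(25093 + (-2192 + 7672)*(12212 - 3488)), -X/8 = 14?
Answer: -2148131281/2678626328 ≈ -0.80195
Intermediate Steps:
X = -112 (X = -8*14 = -112)
w = 77434/47832613 (w = -2*(-23001 - 15716)/(25093 + (-2192 + 7672)*(12212 - 3488)) = -(-77434)/(25093 + 5480*8724) = -(-77434)/(25093 + 47807520) = -(-77434)/47832613 = -2*(-38717/47832613) = 77434/47832613 ≈ 0.0016189)
r(a, z) = 45/56 (r(a, z) = -90/(-112) = -90*(-1/112) = 45/56)
w - r(-131, 54) = 77434/47832613 - 1*45/56 = 77434/47832613 - 45/56 = -2148131281/2678626328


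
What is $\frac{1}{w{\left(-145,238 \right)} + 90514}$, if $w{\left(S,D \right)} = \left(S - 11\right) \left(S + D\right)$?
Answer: $\frac{1}{76006} \approx 1.3157 \cdot 10^{-5}$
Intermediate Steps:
$w{\left(S,D \right)} = \left(-11 + S\right) \left(D + S\right)$
$\frac{1}{w{\left(-145,238 \right)} + 90514} = \frac{1}{\left(\left(-145\right)^{2} - 2618 - -1595 + 238 \left(-145\right)\right) + 90514} = \frac{1}{\left(21025 - 2618 + 1595 - 34510\right) + 90514} = \frac{1}{-14508 + 90514} = \frac{1}{76006}$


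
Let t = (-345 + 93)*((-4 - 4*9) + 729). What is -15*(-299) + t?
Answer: -169143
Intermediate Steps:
t = -173628 (t = -252*((-4 - 36) + 729) = -252*(-40 + 729) = -252*689 = -173628)
-15*(-299) + t = -15*(-299) - 173628 = 4485 - 173628 = -169143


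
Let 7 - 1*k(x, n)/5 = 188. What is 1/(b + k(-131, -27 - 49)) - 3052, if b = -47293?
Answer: -147100297/48198 ≈ -3052.0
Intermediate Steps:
k(x, n) = -905 (k(x, n) = 35 - 5*188 = 35 - 940 = -905)
1/(b + k(-131, -27 - 49)) - 3052 = 1/(-47293 - 905) - 3052 = 1/(-48198) - 3052 = -1/48198 - 3052 = -147100297/48198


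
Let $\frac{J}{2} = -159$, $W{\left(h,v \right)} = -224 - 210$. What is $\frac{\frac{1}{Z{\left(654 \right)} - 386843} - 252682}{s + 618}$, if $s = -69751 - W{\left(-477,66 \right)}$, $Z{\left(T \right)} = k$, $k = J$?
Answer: $\frac{97828615803}{26597573539} \approx 3.6781$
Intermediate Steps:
$W{\left(h,v \right)} = -434$
$J = -318$ ($J = 2 \left(-159\right) = -318$)
$k = -318$
$Z{\left(T \right)} = -318$
$s = -69317$ ($s = -69751 - -434 = -69751 + 434 = -69317$)
$\frac{\frac{1}{Z{\left(654 \right)} - 386843} - 252682}{s + 618} = \frac{\frac{1}{-318 - 386843} - 252682}{-69317 + 618} = \frac{\frac{1}{-387161} - 252682}{-68699} = \left(- \frac{1}{387161} - 252682\right) \left(- \frac{1}{68699}\right) = \left(- \frac{97828615803}{387161}\right) \left(- \frac{1}{68699}\right) = \frac{97828615803}{26597573539}$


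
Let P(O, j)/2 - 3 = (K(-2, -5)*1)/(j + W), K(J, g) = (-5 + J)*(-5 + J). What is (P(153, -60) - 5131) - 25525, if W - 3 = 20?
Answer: -1134148/37 ≈ -30653.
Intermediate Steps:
W = 23 (W = 3 + 20 = 23)
K(J, g) = (-5 + J)**2
P(O, j) = 6 + 98/(23 + j) (P(O, j) = 6 + 2*(((-5 - 2)**2*1)/(j + 23)) = 6 + 2*(((-7)**2*1)/(23 + j)) = 6 + 2*((49*1)/(23 + j)) = 6 + 2*(49/(23 + j)) = 6 + 98/(23 + j))
(P(153, -60) - 5131) - 25525 = (2*(118 + 3*(-60))/(23 - 60) - 5131) - 25525 = (2*(118 - 180)/(-37) - 5131) - 25525 = (2*(-1/37)*(-62) - 5131) - 25525 = (124/37 - 5131) - 25525 = -189723/37 - 25525 = -1134148/37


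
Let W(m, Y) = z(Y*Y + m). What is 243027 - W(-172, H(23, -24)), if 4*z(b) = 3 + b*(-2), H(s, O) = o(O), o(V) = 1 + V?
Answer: 972819/4 ≈ 2.4320e+5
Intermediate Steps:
H(s, O) = 1 + O
z(b) = ¾ - b/2 (z(b) = (3 + b*(-2))/4 = (3 - 2*b)/4 = ¾ - b/2)
W(m, Y) = ¾ - m/2 - Y²/2 (W(m, Y) = ¾ - (Y*Y + m)/2 = ¾ - (Y² + m)/2 = ¾ - (m + Y²)/2 = ¾ + (-m/2 - Y²/2) = ¾ - m/2 - Y²/2)
243027 - W(-172, H(23, -24)) = 243027 - (¾ - ½*(-172) - (1 - 24)²/2) = 243027 - (¾ + 86 - ½*(-23)²) = 243027 - (¾ + 86 - ½*529) = 243027 - (¾ + 86 - 529/2) = 243027 - 1*(-711/4) = 243027 + 711/4 = 972819/4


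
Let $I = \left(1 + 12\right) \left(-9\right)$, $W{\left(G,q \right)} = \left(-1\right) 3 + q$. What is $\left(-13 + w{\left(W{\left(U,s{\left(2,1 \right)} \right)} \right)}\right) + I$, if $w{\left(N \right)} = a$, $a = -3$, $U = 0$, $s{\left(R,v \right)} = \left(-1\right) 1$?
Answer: $-133$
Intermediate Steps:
$s{\left(R,v \right)} = -1$
$W{\left(G,q \right)} = -3 + q$
$w{\left(N \right)} = -3$
$I = -117$ ($I = 13 \left(-9\right) = -117$)
$\left(-13 + w{\left(W{\left(U,s{\left(2,1 \right)} \right)} \right)}\right) + I = \left(-13 - 3\right) - 117 = -16 - 117 = -133$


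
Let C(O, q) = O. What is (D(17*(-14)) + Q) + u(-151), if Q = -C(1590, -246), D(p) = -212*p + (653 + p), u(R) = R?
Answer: 49130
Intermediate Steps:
D(p) = 653 - 211*p
Q = -1590 (Q = -1*1590 = -1590)
(D(17*(-14)) + Q) + u(-151) = ((653 - 3587*(-14)) - 1590) - 151 = ((653 - 211*(-238)) - 1590) - 151 = ((653 + 50218) - 1590) - 151 = (50871 - 1590) - 151 = 49281 - 151 = 49130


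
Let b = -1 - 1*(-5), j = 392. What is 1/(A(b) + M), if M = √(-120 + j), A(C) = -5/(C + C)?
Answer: 40/17383 + 256*√17/17383 ≈ 0.063022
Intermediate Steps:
b = 4 (b = -1 + 5 = 4)
A(C) = -5/(2*C) (A(C) = -5*1/(2*C) = -5/(2*C))
M = 4*√17 (M = √(-120 + 392) = √272 = 4*√17 ≈ 16.492)
1/(A(b) + M) = 1/(-5/2/4 + 4*√17) = 1/(-5/2*¼ + 4*√17) = 1/(-5/8 + 4*√17)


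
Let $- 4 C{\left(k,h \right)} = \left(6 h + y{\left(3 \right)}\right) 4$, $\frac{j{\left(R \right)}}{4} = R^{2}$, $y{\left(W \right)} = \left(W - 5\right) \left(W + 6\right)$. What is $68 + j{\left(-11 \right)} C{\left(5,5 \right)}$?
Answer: $-5740$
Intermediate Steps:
$y{\left(W \right)} = \left(-5 + W\right) \left(6 + W\right)$
$j{\left(R \right)} = 4 R^{2}$
$C{\left(k,h \right)} = 18 - 6 h$ ($C{\left(k,h \right)} = - \frac{\left(6 h + \left(-30 + 3 + 3^{2}\right)\right) 4}{4} = - \frac{\left(6 h + \left(-30 + 3 + 9\right)\right) 4}{4} = - \frac{\left(6 h - 18\right) 4}{4} = - \frac{\left(-18 + 6 h\right) 4}{4} = - \frac{-72 + 24 h}{4} = 18 - 6 h$)
$68 + j{\left(-11 \right)} C{\left(5,5 \right)} = 68 + 4 \left(-11\right)^{2} \left(18 - 30\right) = 68 + 4 \cdot 121 \left(18 - 30\right) = 68 + 484 \left(-12\right) = 68 - 5808 = -5740$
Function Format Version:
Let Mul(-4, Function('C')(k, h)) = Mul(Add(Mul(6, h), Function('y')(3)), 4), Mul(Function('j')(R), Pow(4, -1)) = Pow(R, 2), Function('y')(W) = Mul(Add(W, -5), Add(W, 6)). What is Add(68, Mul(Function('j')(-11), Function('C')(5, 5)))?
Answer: -5740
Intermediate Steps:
Function('y')(W) = Mul(Add(-5, W), Add(6, W))
Function('j')(R) = Mul(4, Pow(R, 2))
Function('C')(k, h) = Add(18, Mul(-6, h)) (Function('C')(k, h) = Mul(Rational(-1, 4), Mul(Add(Mul(6, h), Add(-30, 3, Pow(3, 2))), 4)) = Mul(Rational(-1, 4), Mul(Add(Mul(6, h), Add(-30, 3, 9)), 4)) = Mul(Rational(-1, 4), Mul(Add(Mul(6, h), -18), 4)) = Mul(Rational(-1, 4), Mul(Add(-18, Mul(6, h)), 4)) = Mul(Rational(-1, 4), Add(-72, Mul(24, h))) = Add(18, Mul(-6, h)))
Add(68, Mul(Function('j')(-11), Function('C')(5, 5))) = Add(68, Mul(Mul(4, Pow(-11, 2)), Add(18, Mul(-6, 5)))) = Add(68, Mul(Mul(4, 121), Add(18, -30))) = Add(68, Mul(484, -12)) = Add(68, -5808) = -5740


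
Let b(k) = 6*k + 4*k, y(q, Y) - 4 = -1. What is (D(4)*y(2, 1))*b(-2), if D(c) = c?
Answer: -240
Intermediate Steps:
y(q, Y) = 3 (y(q, Y) = 4 - 1 = 3)
b(k) = 10*k
(D(4)*y(2, 1))*b(-2) = (4*3)*(10*(-2)) = 12*(-20) = -240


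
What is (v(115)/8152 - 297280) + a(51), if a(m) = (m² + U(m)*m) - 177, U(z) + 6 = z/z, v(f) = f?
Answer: -2405744757/8152 ≈ -2.9511e+5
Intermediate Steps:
U(z) = -5 (U(z) = -6 + z/z = -6 + 1 = -5)
a(m) = -177 + m² - 5*m (a(m) = (m² - 5*m) - 177 = -177 + m² - 5*m)
(v(115)/8152 - 297280) + a(51) = (115/8152 - 297280) + (-177 + 51² - 5*51) = (115*(1/8152) - 297280) + (-177 + 2601 - 255) = (115/8152 - 297280) + 2169 = -2423426445/8152 + 2169 = -2405744757/8152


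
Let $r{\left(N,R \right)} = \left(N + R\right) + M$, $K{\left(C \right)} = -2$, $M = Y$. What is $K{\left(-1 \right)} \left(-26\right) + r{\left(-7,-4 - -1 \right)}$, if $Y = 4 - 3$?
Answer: $43$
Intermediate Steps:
$Y = 1$
$M = 1$
$r{\left(N,R \right)} = 1 + N + R$ ($r{\left(N,R \right)} = \left(N + R\right) + 1 = 1 + N + R$)
$K{\left(-1 \right)} \left(-26\right) + r{\left(-7,-4 - -1 \right)} = \left(-2\right) \left(-26\right) - 9 = 52 + \left(1 - 7 + \left(-4 + 1\right)\right) = 52 - 9 = 43$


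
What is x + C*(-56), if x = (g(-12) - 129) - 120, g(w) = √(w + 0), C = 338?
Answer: -19177 + 2*I*√3 ≈ -19177.0 + 3.4641*I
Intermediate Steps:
g(w) = √w
x = -249 + 2*I*√3 (x = (√(-12) - 129) - 120 = (2*I*√3 - 129) - 120 = (-129 + 2*I*√3) - 120 = -249 + 2*I*√3 ≈ -249.0 + 3.4641*I)
x + C*(-56) = (-249 + 2*I*√3) + 338*(-56) = (-249 + 2*I*√3) - 18928 = -19177 + 2*I*√3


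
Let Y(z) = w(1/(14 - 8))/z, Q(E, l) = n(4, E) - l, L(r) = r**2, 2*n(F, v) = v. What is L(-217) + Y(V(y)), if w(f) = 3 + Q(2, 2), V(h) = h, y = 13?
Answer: 612159/13 ≈ 47089.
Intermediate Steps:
n(F, v) = v/2
Q(E, l) = E/2 - l
w(f) = 2 (w(f) = 3 + ((1/2)*2 - 1*2) = 3 + (1 - 2) = 3 - 1 = 2)
Y(z) = 2/z
L(-217) + Y(V(y)) = (-217)**2 + 2/13 = 47089 + 2*(1/13) = 47089 + 2/13 = 612159/13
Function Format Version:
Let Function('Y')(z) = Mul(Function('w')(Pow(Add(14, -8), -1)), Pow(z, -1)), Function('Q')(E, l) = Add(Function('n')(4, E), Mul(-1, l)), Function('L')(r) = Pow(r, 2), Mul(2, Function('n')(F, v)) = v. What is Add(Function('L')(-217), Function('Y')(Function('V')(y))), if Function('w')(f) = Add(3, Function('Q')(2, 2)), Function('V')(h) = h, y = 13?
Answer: Rational(612159, 13) ≈ 47089.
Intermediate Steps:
Function('n')(F, v) = Mul(Rational(1, 2), v)
Function('Q')(E, l) = Add(Mul(Rational(1, 2), E), Mul(-1, l))
Function('w')(f) = 2 (Function('w')(f) = Add(3, Add(Mul(Rational(1, 2), 2), Mul(-1, 2))) = Add(3, Add(1, -2)) = Add(3, -1) = 2)
Function('Y')(z) = Mul(2, Pow(z, -1))
Add(Function('L')(-217), Function('Y')(Function('V')(y))) = Add(Pow(-217, 2), Mul(2, Pow(13, -1))) = Add(47089, Mul(2, Rational(1, 13))) = Add(47089, Rational(2, 13)) = Rational(612159, 13)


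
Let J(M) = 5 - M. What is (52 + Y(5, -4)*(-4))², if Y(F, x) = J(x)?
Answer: 256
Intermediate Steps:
Y(F, x) = 5 - x
(52 + Y(5, -4)*(-4))² = (52 + (5 - 1*(-4))*(-4))² = (52 + (5 + 4)*(-4))² = (52 + 9*(-4))² = (52 - 36)² = 16² = 256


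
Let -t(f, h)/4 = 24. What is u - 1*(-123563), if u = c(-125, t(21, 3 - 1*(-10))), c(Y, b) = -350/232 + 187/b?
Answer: 343989769/2784 ≈ 1.2356e+5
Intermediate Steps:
t(f, h) = -96 (t(f, h) = -4*24 = -96)
c(Y, b) = -175/116 + 187/b (c(Y, b) = -350*1/232 + 187/b = -175/116 + 187/b)
u = -9623/2784 (u = -175/116 + 187/(-96) = -175/116 + 187*(-1/96) = -175/116 - 187/96 = -9623/2784 ≈ -3.4565)
u - 1*(-123563) = -9623/2784 - 1*(-123563) = -9623/2784 + 123563 = 343989769/2784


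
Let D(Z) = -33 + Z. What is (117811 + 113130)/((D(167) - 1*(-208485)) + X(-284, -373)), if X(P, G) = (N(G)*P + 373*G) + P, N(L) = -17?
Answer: 230941/74034 ≈ 3.1194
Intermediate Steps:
X(P, G) = -16*P + 373*G (X(P, G) = (-17*P + 373*G) + P = -16*P + 373*G)
(117811 + 113130)/((D(167) - 1*(-208485)) + X(-284, -373)) = (117811 + 113130)/(((-33 + 167) - 1*(-208485)) + (-16*(-284) + 373*(-373))) = 230941/((134 + 208485) + (4544 - 139129)) = 230941/(208619 - 134585) = 230941/74034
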